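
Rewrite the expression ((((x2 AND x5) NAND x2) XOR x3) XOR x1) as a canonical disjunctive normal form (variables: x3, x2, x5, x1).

(NOT x3 AND NOT x2 AND NOT x5 AND NOT x1) OR (NOT x3 AND NOT x2 AND x5 AND NOT x1) OR (NOT x3 AND x2 AND NOT x5 AND NOT x1) OR (NOT x3 AND x2 AND x5 AND x1) OR (x3 AND NOT x2 AND NOT x5 AND x1) OR (x3 AND NOT x2 AND x5 AND x1) OR (x3 AND x2 AND NOT x5 AND x1) OR (x3 AND x2 AND x5 AND NOT x1)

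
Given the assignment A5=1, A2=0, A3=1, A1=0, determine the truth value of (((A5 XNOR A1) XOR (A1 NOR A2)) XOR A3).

Substituting: (((1 XNOR 0) XOR (0 NOR 0)) XOR 1)
= 0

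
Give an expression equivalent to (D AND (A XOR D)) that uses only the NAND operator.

((D NAND ((A NAND (A NAND D)) NAND (D NAND (A NAND D)))) NAND (D NAND ((A NAND (A NAND D)) NAND (D NAND (A NAND D)))))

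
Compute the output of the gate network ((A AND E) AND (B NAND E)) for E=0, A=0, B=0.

Substituting: ((0 AND 0) AND (0 NAND 0))
= 0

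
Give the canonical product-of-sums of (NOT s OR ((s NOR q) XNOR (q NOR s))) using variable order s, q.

ΠM() = TRUE (no maxterms)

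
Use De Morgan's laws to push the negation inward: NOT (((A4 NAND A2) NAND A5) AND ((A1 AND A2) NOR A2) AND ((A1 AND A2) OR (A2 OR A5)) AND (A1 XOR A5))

NOT ((A4 NAND A2) NAND A5) OR NOT ((A1 AND A2) NOR A2) OR NOT ((A1 AND A2) OR (A2 OR A5)) OR NOT (A1 XOR A5)
De Morgan's: NOT(AND of terms) = OR of negations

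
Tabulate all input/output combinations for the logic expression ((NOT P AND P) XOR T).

T | P | Output
--------------
0 | 0 | 0
0 | 1 | 0
1 | 0 | 1
1 | 1 | 1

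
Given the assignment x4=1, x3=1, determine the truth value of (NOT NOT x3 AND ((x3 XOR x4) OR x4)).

Substituting: (NOT NOT 1 AND ((1 XOR 1) OR 1))
= 1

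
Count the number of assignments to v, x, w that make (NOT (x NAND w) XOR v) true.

Satisfying assignments: (0,1,1), (1,0,0), (1,0,1), (1,1,0)
Count: 4 out of 8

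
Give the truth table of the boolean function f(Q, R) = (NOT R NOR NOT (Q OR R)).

Q | R | Output
--------------
0 | 0 | 0
0 | 1 | 1
1 | 0 | 0
1 | 1 | 1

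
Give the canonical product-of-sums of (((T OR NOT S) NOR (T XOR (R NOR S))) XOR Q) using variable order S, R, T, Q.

ΠM(0, 2, 4, 6, 9, 10, 13, 14) = (S OR R OR T OR Q) AND (S OR R OR NOT T OR Q) AND (S OR NOT R OR T OR Q) AND (S OR NOT R OR NOT T OR Q) AND (NOT S OR R OR T OR NOT Q) AND (NOT S OR R OR NOT T OR Q) AND (NOT S OR NOT R OR T OR NOT Q) AND (NOT S OR NOT R OR NOT T OR Q)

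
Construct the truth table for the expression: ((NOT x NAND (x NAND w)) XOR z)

w | x | z | Output
------------------
0 | 0 | 0 | 0
0 | 0 | 1 | 1
0 | 1 | 0 | 1
0 | 1 | 1 | 0
1 | 0 | 0 | 0
1 | 0 | 1 | 1
1 | 1 | 0 | 1
1 | 1 | 1 | 0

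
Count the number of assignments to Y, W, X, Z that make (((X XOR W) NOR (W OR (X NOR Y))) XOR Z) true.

Satisfying assignments: (0,0,0,1), (0,0,1,1), (0,1,0,1), (0,1,1,1), (1,0,0,0), (1,0,1,1), (1,1,0,1), (1,1,1,1)
Count: 8 out of 16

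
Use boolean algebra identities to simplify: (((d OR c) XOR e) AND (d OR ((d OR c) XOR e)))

By absorption (E AND (E OR v) = E):
= ((d OR c) XOR e)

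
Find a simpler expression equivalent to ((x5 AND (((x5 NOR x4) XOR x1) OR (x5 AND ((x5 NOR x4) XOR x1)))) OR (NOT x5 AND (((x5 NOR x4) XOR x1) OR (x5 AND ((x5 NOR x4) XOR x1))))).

By distribution ((E AND v) OR (E AND NOT v) = E) then absorption (E OR (E AND v) = E):
= ((x5 NOR x4) XOR x1)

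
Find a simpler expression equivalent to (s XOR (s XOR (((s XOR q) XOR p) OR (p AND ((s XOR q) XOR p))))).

By XOR self-cancellation ((E XOR v) XOR v = E) then absorption (E OR (E AND v) = E):
= ((s XOR q) XOR p)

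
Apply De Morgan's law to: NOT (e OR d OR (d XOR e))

NOT e AND NOT d AND NOT (d XOR e)
De Morgan's: NOT(OR of terms) = AND of negations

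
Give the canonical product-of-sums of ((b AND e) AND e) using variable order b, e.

ΠM(0, 1, 2) = (b OR e) AND (b OR NOT e) AND (NOT b OR e)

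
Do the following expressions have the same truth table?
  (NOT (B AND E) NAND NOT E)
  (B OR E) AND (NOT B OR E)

Yes, they are equivalent — the two output columns agree on all 4 assignments:
B | E | Expression 1 | Expression 2
-----------------------------------
0 | 0 | 0 | 0
0 | 1 | 1 | 1
1 | 0 | 0 | 0
1 | 1 | 1 | 1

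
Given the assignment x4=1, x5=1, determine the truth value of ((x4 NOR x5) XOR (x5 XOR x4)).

Substituting: ((1 NOR 1) XOR (1 XOR 1))
= 0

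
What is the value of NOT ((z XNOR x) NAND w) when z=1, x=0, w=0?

Substituting: NOT ((1 XNOR 0) NAND 0)
= 0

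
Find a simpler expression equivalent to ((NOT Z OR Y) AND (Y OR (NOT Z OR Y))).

By absorption (E AND (E OR v) = E):
= (NOT Z OR Y)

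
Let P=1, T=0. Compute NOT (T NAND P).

Substituting: NOT (0 NAND 1)
= 0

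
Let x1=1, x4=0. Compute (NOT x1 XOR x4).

Substituting: (NOT 1 XOR 0)
= 0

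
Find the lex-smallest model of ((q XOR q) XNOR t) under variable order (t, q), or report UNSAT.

t=0, q=0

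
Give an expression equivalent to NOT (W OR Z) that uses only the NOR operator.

(((W NOR Z) NOR (W NOR Z)) NOR ((W NOR Z) NOR (W NOR Z)))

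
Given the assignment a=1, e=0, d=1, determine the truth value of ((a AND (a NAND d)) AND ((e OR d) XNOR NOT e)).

Substituting: ((1 AND (1 NAND 1)) AND ((0 OR 1) XNOR NOT 0))
= 0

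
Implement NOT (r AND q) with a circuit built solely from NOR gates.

(((r NOR r) NOR (q NOR q)) NOR ((r NOR r) NOR (q NOR q)))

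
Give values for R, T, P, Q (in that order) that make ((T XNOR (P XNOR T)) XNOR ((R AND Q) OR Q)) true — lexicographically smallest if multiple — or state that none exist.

R=0, T=0, P=0, Q=0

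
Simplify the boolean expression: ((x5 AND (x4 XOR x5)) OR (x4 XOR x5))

By absorption (E OR (E AND v) = E):
= (x4 XOR x5)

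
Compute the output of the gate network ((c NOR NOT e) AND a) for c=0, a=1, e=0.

Substituting: ((0 NOR NOT 0) AND 1)
= 0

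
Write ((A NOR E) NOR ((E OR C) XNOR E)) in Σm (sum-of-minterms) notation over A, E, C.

Σm(5) = (A AND NOT E AND C)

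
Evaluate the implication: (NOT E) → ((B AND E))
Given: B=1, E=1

Antecedent (NOT E) = 0; consequent ((B AND E)) = 1.
0 → 1 = 1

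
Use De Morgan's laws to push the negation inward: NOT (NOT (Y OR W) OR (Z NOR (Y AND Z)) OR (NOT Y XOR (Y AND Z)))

(Y OR W) AND NOT (Z NOR (Y AND Z)) AND NOT (NOT Y XOR (Y AND Z))
De Morgan's: NOT(OR of terms) = AND of negations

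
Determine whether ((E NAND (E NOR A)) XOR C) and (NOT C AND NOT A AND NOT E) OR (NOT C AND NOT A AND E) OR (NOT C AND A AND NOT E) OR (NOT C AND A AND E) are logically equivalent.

Yes, they are equivalent — the two output columns agree on all 8 assignments:
C | A | E | Expression 1 | Expression 2
---------------------------------------
0 | 0 | 0 | 1 | 1
0 | 0 | 1 | 1 | 1
0 | 1 | 0 | 1 | 1
0 | 1 | 1 | 1 | 1
1 | 0 | 0 | 0 | 0
1 | 0 | 1 | 0 | 0
1 | 1 | 0 | 0 | 0
1 | 1 | 1 | 0 | 0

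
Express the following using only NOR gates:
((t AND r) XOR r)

((((((t NOR t) NOR (r NOR r)) NOR r) NOR (((t NOR t) NOR (r NOR r)) NOR r)) NOR ((((t NOR t) NOR (r NOR r)) NOR r) NOR (((t NOR t) NOR (r NOR r)) NOR r))) NOR ((((((t NOR t) NOR (r NOR r)) NOR ((t NOR t) NOR (r NOR r))) NOR (r NOR r)) NOR ((((t NOR t) NOR (r NOR r)) NOR ((t NOR t) NOR (r NOR r))) NOR (r NOR r))) NOR (((((t NOR t) NOR (r NOR r)) NOR ((t NOR t) NOR (r NOR r))) NOR (r NOR r)) NOR ((((t NOR t) NOR (r NOR r)) NOR ((t NOR t) NOR (r NOR r))) NOR (r NOR r)))))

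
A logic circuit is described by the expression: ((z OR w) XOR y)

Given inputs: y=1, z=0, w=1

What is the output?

Substituting: ((0 OR 1) XOR 1)
= 0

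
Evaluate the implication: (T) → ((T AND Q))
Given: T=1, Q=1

Antecedent (T) = 1; consequent ((T AND Q)) = 1.
1 → 1 = 1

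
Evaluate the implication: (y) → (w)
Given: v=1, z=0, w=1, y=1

Antecedent (y) = 1; consequent (w) = 1.
1 → 1 = 1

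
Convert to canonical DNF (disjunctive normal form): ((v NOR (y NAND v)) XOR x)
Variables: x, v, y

(x AND NOT v AND NOT y) OR (x AND NOT v AND y) OR (x AND v AND NOT y) OR (x AND v AND y)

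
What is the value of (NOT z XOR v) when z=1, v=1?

Substituting: (NOT 1 XOR 1)
= 1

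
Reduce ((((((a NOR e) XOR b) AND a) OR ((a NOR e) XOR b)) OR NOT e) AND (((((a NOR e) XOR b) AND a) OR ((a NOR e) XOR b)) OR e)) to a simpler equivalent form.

By distribution ((E OR v) AND (E OR NOT v) = E) then absorption (E OR (E AND v) = E):
= ((a NOR e) XOR b)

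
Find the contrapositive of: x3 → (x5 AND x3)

Contrapositive: NOT (x5 AND x3) → NOT x3
Note: A statement and its contrapositive are logically equivalent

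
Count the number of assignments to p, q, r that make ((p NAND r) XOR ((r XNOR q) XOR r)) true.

Satisfying assignments: (0,1,0), (0,1,1), (1,0,1), (1,1,0)
Count: 4 out of 8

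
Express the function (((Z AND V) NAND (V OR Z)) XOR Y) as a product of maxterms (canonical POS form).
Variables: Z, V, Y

ΠM(1, 3, 5, 6) = (Z OR V OR NOT Y) AND (Z OR NOT V OR NOT Y) AND (NOT Z OR V OR NOT Y) AND (NOT Z OR NOT V OR Y)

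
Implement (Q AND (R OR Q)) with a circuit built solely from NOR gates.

((Q NOR Q) NOR (((R NOR Q) NOR (R NOR Q)) NOR ((R NOR Q) NOR (R NOR Q))))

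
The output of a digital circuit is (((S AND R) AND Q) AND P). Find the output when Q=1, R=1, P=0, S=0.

Substituting: (((0 AND 1) AND 1) AND 0)
= 0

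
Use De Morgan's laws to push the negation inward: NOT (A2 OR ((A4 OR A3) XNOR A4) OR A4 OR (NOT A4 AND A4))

NOT A2 AND NOT ((A4 OR A3) XNOR A4) AND NOT A4 AND NOT (NOT A4 AND A4)
De Morgan's: NOT(OR of terms) = AND of negations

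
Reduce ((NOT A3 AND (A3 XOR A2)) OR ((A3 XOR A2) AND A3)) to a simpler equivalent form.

By distribution ((E AND v) OR (E AND NOT v) = E):
= (A3 XOR A2)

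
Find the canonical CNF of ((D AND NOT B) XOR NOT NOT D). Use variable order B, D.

(B OR D) AND (B OR NOT D) AND (NOT B OR D)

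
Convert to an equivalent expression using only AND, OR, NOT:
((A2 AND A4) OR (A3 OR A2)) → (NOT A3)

NOT ((A2 AND A4) OR (A3 OR A2)) OR (NOT A3)
(Implication elimination: A → B = NOT A OR B)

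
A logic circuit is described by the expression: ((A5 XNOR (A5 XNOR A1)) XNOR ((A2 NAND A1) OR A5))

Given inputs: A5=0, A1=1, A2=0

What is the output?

Substituting: ((0 XNOR (0 XNOR 1)) XNOR ((0 NAND 1) OR 0))
= 1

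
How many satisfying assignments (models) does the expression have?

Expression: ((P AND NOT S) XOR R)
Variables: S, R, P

Satisfying assignments: (0,0,1), (0,1,0), (1,1,0), (1,1,1)
Count: 4 out of 8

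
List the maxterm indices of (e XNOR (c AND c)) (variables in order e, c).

ΠM(1, 2) = (e OR NOT c) AND (NOT e OR c)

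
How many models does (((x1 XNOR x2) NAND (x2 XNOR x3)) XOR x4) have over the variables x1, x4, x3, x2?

Satisfying assignments: (0,0,0,1), (0,0,1,0), (0,0,1,1), (0,1,0,0), (1,0,0,0), (1,0,0,1), (1,0,1,0), (1,1,1,1)
Count: 8 out of 16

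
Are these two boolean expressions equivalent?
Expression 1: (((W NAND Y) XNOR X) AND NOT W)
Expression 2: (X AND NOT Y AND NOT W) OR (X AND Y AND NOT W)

Yes, they are equivalent — the two output columns agree on all 8 assignments:
X | Y | W | Expression 1 | Expression 2
---------------------------------------
0 | 0 | 0 | 0 | 0
0 | 0 | 1 | 0 | 0
0 | 1 | 0 | 0 | 0
0 | 1 | 1 | 0 | 0
1 | 0 | 0 | 1 | 1
1 | 0 | 1 | 0 | 0
1 | 1 | 0 | 1 | 1
1 | 1 | 1 | 0 | 0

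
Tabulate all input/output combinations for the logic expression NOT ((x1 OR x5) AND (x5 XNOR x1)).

x1 | x5 | Output
----------------
0 | 0 | 1
0 | 1 | 1
1 | 0 | 1
1 | 1 | 0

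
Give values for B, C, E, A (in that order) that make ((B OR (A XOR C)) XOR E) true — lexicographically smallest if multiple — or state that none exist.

B=0, C=0, E=0, A=1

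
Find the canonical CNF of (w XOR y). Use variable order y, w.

(y OR w) AND (NOT y OR NOT w)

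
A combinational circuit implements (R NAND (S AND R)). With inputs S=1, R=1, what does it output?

Substituting: (1 NAND (1 AND 1))
= 0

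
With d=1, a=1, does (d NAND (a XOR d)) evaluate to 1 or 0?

Substituting: (1 NAND (1 XOR 1))
= 1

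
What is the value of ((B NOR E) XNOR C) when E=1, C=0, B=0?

Substituting: ((0 NOR 1) XNOR 0)
= 1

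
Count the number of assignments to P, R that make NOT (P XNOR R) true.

Satisfying assignments: (0,1), (1,0)
Count: 2 out of 4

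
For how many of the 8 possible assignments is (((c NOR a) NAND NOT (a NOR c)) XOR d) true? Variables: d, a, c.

Satisfying assignments: (0,0,0), (0,0,1), (0,1,0), (0,1,1)
Count: 4 out of 8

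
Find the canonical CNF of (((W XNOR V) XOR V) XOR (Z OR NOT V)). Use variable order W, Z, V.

(W OR Z OR V) AND (W OR NOT Z OR V) AND (W OR NOT Z OR NOT V) AND (NOT W OR Z OR NOT V)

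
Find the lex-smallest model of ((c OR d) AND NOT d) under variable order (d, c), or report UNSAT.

d=0, c=1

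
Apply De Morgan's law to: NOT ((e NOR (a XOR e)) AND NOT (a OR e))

NOT (e NOR (a XOR e)) OR (a OR e)
De Morgan's: NOT(AND of terms) = OR of negations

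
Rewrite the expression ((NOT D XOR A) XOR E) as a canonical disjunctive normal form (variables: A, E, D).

(NOT A AND NOT E AND NOT D) OR (NOT A AND E AND D) OR (A AND NOT E AND D) OR (A AND E AND NOT D)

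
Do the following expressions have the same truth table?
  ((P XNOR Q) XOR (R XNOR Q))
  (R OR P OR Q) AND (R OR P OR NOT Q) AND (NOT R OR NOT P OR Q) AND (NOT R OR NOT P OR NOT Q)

Yes, they are equivalent — the two output columns agree on all 8 assignments:
R | P | Q | Expression 1 | Expression 2
---------------------------------------
0 | 0 | 0 | 0 | 0
0 | 0 | 1 | 0 | 0
0 | 1 | 0 | 1 | 1
0 | 1 | 1 | 1 | 1
1 | 0 | 0 | 1 | 1
1 | 0 | 1 | 1 | 1
1 | 1 | 0 | 0 | 0
1 | 1 | 1 | 0 | 0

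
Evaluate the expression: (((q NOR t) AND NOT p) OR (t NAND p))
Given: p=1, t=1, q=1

Substituting: (((1 NOR 1) AND NOT 1) OR (1 NAND 1))
= 0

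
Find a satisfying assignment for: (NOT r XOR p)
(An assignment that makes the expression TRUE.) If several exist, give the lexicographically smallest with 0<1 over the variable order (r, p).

r=0, p=0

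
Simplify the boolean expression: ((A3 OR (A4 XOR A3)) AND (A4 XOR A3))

By absorption (E AND (E OR v) = E):
= (A4 XOR A3)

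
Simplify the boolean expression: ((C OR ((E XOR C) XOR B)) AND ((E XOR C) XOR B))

By absorption (E AND (E OR v) = E):
= ((E XOR C) XOR B)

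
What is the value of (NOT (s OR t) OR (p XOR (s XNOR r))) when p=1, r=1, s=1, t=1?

Substituting: (NOT (1 OR 1) OR (1 XOR (1 XNOR 1)))
= 0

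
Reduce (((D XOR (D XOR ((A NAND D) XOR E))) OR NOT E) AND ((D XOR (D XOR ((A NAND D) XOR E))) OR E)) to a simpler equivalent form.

By distribution ((E OR v) AND (E OR NOT v) = E) then XOR self-cancellation ((E XOR v) XOR v = E):
= ((A NAND D) XOR E)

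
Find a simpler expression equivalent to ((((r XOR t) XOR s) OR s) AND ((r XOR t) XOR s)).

By absorption (E AND (E OR v) = E):
= ((r XOR t) XOR s)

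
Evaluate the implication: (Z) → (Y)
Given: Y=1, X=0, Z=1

Antecedent (Z) = 1; consequent (Y) = 1.
1 → 1 = 1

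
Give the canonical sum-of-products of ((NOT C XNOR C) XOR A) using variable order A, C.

Σm(2, 3) = (A AND NOT C) OR (A AND C)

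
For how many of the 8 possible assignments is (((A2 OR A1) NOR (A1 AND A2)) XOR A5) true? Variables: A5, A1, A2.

Satisfying assignments: (0,0,0), (1,0,1), (1,1,0), (1,1,1)
Count: 4 out of 8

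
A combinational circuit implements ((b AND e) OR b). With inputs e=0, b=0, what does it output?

Substituting: ((0 AND 0) OR 0)
= 0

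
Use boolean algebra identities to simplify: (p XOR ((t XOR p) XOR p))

By XOR self-cancellation ((E XOR v) XOR v = E):
= (t XOR p)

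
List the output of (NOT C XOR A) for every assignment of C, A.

C | A | Output
--------------
0 | 0 | 1
0 | 1 | 0
1 | 0 | 0
1 | 1 | 1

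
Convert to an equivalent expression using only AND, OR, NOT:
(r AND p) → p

NOT (r AND p) OR p
(Implication elimination: A → B = NOT A OR B)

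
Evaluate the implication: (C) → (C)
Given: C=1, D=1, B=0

Antecedent (C) = 1; consequent (C) = 1.
1 → 1 = 1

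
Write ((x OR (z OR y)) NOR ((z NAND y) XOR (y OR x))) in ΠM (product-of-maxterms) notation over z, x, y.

ΠM(0, 1, 2, 3, 4, 5, 6, 7) = (z OR x OR y) AND (z OR x OR NOT y) AND (z OR NOT x OR y) AND (z OR NOT x OR NOT y) AND (NOT z OR x OR y) AND (NOT z OR x OR NOT y) AND (NOT z OR NOT x OR y) AND (NOT z OR NOT x OR NOT y)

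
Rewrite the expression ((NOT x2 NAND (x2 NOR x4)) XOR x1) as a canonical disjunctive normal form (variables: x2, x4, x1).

(NOT x2 AND NOT x4 AND x1) OR (NOT x2 AND x4 AND NOT x1) OR (x2 AND NOT x4 AND NOT x1) OR (x2 AND x4 AND NOT x1)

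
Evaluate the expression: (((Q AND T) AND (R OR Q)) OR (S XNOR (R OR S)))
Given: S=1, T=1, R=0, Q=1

Substituting: (((1 AND 1) AND (0 OR 1)) OR (1 XNOR (0 OR 1)))
= 1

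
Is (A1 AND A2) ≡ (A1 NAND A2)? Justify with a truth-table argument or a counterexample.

No. Counterexample: with A1=0, A2=0, Expression 1 = 0 but Expression 2 = 1.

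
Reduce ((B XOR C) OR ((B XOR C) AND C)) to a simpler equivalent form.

By absorption (E OR (E AND v) = E):
= (B XOR C)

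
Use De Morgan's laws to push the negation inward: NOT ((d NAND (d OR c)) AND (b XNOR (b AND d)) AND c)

NOT (d NAND (d OR c)) OR NOT (b XNOR (b AND d)) OR NOT c
De Morgan's: NOT(AND of terms) = OR of negations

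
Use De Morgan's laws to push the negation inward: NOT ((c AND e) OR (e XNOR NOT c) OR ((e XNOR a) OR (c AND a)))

NOT (c AND e) AND NOT (e XNOR NOT c) AND NOT ((e XNOR a) OR (c AND a))
De Morgan's: NOT(OR of terms) = AND of negations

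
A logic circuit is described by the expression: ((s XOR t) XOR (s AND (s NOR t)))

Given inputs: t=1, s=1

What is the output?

Substituting: ((1 XOR 1) XOR (1 AND (1 NOR 1)))
= 0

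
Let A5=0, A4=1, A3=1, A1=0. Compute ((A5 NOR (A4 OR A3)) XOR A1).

Substituting: ((0 NOR (1 OR 1)) XOR 0)
= 0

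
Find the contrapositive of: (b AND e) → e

Contrapositive: NOT e → NOT (b AND e)
Note: A statement and its contrapositive are logically equivalent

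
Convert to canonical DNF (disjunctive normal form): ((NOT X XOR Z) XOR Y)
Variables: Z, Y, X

(NOT Z AND NOT Y AND NOT X) OR (NOT Z AND Y AND X) OR (Z AND NOT Y AND X) OR (Z AND Y AND NOT X)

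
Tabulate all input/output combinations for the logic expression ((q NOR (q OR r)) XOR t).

q | t | r | Output
------------------
0 | 0 | 0 | 1
0 | 0 | 1 | 0
0 | 1 | 0 | 0
0 | 1 | 1 | 1
1 | 0 | 0 | 0
1 | 0 | 1 | 0
1 | 1 | 0 | 1
1 | 1 | 1 | 1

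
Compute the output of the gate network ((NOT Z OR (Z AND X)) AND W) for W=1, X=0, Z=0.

Substituting: ((NOT 0 OR (0 AND 0)) AND 1)
= 1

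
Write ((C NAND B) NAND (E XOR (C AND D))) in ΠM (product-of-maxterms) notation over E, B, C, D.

ΠM(3, 8, 9, 10, 12, 13) = (E OR B OR NOT C OR NOT D) AND (NOT E OR B OR C OR D) AND (NOT E OR B OR C OR NOT D) AND (NOT E OR B OR NOT C OR D) AND (NOT E OR NOT B OR C OR D) AND (NOT E OR NOT B OR C OR NOT D)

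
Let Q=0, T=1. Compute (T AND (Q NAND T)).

Substituting: (1 AND (0 NAND 1))
= 1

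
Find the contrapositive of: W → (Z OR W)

Contrapositive: NOT (Z OR W) → NOT W
Note: A statement and its contrapositive are logically equivalent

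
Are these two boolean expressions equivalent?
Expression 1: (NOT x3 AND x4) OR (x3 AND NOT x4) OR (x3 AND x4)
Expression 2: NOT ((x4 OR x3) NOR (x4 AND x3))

Yes, they are equivalent — the two output columns agree on all 4 assignments:
x3 | x4 | Expression 1 | Expression 2
-------------------------------------
0 | 0 | 0 | 0
0 | 1 | 1 | 1
1 | 0 | 1 | 1
1 | 1 | 1 | 1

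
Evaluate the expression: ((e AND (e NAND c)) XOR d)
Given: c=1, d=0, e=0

Substituting: ((0 AND (0 NAND 1)) XOR 0)
= 0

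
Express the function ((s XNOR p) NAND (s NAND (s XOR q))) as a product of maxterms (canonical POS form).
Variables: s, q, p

ΠM(0, 2, 7) = (s OR q OR p) AND (s OR NOT q OR p) AND (NOT s OR NOT q OR NOT p)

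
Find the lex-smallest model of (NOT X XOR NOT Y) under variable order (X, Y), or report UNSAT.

X=0, Y=1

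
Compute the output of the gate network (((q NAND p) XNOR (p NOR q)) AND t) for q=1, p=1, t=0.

Substituting: (((1 NAND 1) XNOR (1 NOR 1)) AND 0)
= 0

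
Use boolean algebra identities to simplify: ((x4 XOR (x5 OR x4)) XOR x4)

By XOR self-cancellation ((E XOR v) XOR v = E):
= (x5 OR x4)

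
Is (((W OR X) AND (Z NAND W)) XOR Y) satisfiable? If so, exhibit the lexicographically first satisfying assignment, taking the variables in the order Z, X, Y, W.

Z=0, X=0, Y=0, W=1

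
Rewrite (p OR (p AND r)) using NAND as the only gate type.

((p NAND p) NAND (((p NAND r) NAND (p NAND r)) NAND ((p NAND r) NAND (p NAND r))))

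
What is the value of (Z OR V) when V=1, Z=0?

Substituting: (0 OR 1)
= 1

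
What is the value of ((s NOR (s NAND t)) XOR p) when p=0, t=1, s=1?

Substituting: ((1 NOR (1 NAND 1)) XOR 0)
= 0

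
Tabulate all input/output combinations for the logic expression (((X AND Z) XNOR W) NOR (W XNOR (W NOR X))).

Z | X | W | Output
------------------
0 | 0 | 0 | 0
0 | 0 | 1 | 1
0 | 1 | 0 | 0
0 | 1 | 1 | 1
1 | 0 | 0 | 0
1 | 0 | 1 | 1
1 | 1 | 0 | 0
1 | 1 | 1 | 0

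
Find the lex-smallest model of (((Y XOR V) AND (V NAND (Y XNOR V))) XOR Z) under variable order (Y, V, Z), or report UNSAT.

Y=0, V=0, Z=1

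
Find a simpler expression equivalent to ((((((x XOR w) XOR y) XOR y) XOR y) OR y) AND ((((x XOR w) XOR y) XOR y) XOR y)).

By absorption (E AND (E OR v) = E) then XOR self-cancellation ((E XOR v) XOR v = E):
= ((x XOR w) XOR y)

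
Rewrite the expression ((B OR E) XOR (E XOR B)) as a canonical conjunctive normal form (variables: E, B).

(E OR B) AND (E OR NOT B) AND (NOT E OR B)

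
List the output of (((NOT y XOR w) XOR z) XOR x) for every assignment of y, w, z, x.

y | w | z | x | Output
----------------------
0 | 0 | 0 | 0 | 1
0 | 0 | 0 | 1 | 0
0 | 0 | 1 | 0 | 0
0 | 0 | 1 | 1 | 1
0 | 1 | 0 | 0 | 0
0 | 1 | 0 | 1 | 1
0 | 1 | 1 | 0 | 1
0 | 1 | 1 | 1 | 0
1 | 0 | 0 | 0 | 0
1 | 0 | 0 | 1 | 1
1 | 0 | 1 | 0 | 1
1 | 0 | 1 | 1 | 0
1 | 1 | 0 | 0 | 1
1 | 1 | 0 | 1 | 0
1 | 1 | 1 | 0 | 0
1 | 1 | 1 | 1 | 1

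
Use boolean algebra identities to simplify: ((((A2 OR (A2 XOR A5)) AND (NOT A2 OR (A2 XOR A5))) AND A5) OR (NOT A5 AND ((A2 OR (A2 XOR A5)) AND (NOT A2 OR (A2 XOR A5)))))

By distribution ((E AND v) OR (E AND NOT v) = E) then distribution ((E OR v) AND (E OR NOT v) = E):
= (A2 XOR A5)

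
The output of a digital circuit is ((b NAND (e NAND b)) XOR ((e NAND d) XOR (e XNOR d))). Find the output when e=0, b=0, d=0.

Substituting: ((0 NAND (0 NAND 0)) XOR ((0 NAND 0) XOR (0 XNOR 0)))
= 1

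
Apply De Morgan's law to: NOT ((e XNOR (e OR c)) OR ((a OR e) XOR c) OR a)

NOT (e XNOR (e OR c)) AND NOT ((a OR e) XOR c) AND NOT a
De Morgan's: NOT(OR of terms) = AND of negations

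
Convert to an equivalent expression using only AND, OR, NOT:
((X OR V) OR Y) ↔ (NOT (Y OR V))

(((X OR V) OR Y) AND (NOT (Y OR V))) OR (NOT ((X OR V) OR Y) AND (Y OR V))
(Biconditional = both true or both false)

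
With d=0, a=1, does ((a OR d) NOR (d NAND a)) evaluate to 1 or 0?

Substituting: ((1 OR 0) NOR (0 NAND 1))
= 0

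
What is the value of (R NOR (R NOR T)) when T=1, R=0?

Substituting: (0 NOR (0 NOR 1))
= 1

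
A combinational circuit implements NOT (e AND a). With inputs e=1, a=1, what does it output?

Substituting: NOT (1 AND 1)
= 0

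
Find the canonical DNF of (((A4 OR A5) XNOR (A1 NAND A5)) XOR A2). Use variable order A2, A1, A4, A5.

(NOT A2 AND NOT A1 AND NOT A4 AND A5) OR (NOT A2 AND NOT A1 AND A4 AND NOT A5) OR (NOT A2 AND NOT A1 AND A4 AND A5) OR (NOT A2 AND A1 AND A4 AND NOT A5) OR (A2 AND NOT A1 AND NOT A4 AND NOT A5) OR (A2 AND A1 AND NOT A4 AND NOT A5) OR (A2 AND A1 AND NOT A4 AND A5) OR (A2 AND A1 AND A4 AND A5)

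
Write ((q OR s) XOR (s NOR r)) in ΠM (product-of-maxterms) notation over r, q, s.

ΠM(2, 4) = (r OR NOT q OR s) AND (NOT r OR q OR s)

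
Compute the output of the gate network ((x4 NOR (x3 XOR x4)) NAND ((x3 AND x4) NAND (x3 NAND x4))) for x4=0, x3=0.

Substituting: ((0 NOR (0 XOR 0)) NAND ((0 AND 0) NAND (0 NAND 0)))
= 0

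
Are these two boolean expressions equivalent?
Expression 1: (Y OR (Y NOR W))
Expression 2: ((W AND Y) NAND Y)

No. Counterexample: with Y=0, W=1, Expression 1 = 0 but Expression 2 = 1.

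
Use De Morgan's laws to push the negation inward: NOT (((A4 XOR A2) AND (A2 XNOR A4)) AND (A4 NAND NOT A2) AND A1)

NOT ((A4 XOR A2) AND (A2 XNOR A4)) OR NOT (A4 NAND NOT A2) OR NOT A1
De Morgan's: NOT(AND of terms) = OR of negations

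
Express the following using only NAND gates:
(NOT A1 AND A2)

(((A1 NAND A1) NAND A2) NAND ((A1 NAND A1) NAND A2))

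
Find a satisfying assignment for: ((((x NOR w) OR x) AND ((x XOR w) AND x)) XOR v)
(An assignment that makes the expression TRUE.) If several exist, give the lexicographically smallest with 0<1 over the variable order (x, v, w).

x=0, v=1, w=0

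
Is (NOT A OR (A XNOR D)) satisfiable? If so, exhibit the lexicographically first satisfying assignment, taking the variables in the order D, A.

D=0, A=0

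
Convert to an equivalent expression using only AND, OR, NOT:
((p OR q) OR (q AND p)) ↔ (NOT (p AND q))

(((p OR q) OR (q AND p)) AND (NOT (p AND q))) OR (NOT ((p OR q) OR (q AND p)) AND (p AND q))
(Biconditional = both true or both false)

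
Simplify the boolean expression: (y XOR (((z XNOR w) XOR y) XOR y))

By XOR self-cancellation ((E XOR v) XOR v = E):
= ((z XNOR w) XOR y)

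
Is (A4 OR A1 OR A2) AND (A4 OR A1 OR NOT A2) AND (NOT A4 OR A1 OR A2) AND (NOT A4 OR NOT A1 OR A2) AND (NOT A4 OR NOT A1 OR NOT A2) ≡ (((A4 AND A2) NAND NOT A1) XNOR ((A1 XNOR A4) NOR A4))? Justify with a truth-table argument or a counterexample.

Yes, they are equivalent — the two output columns agree on all 8 assignments:
A4 | A1 | A2 | Expression 1 | Expression 2
------------------------------------------
0 | 0 | 0 | 0 | 0
0 | 0 | 1 | 0 | 0
0 | 1 | 0 | 1 | 1
0 | 1 | 1 | 1 | 1
1 | 0 | 0 | 0 | 0
1 | 0 | 1 | 1 | 1
1 | 1 | 0 | 0 | 0
1 | 1 | 1 | 0 | 0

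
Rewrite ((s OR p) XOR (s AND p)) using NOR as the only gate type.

((((((s NOR p) NOR (s NOR p)) NOR ((s NOR s) NOR (p NOR p))) NOR (((s NOR p) NOR (s NOR p)) NOR ((s NOR s) NOR (p NOR p)))) NOR ((((s NOR p) NOR (s NOR p)) NOR ((s NOR s) NOR (p NOR p))) NOR (((s NOR p) NOR (s NOR p)) NOR ((s NOR s) NOR (p NOR p))))) NOR ((((((s NOR p) NOR (s NOR p)) NOR ((s NOR p) NOR (s NOR p))) NOR (((s NOR s) NOR (p NOR p)) NOR ((s NOR s) NOR (p NOR p)))) NOR ((((s NOR p) NOR (s NOR p)) NOR ((s NOR p) NOR (s NOR p))) NOR (((s NOR s) NOR (p NOR p)) NOR ((s NOR s) NOR (p NOR p))))) NOR (((((s NOR p) NOR (s NOR p)) NOR ((s NOR p) NOR (s NOR p))) NOR (((s NOR s) NOR (p NOR p)) NOR ((s NOR s) NOR (p NOR p)))) NOR ((((s NOR p) NOR (s NOR p)) NOR ((s NOR p) NOR (s NOR p))) NOR (((s NOR s) NOR (p NOR p)) NOR ((s NOR s) NOR (p NOR p)))))))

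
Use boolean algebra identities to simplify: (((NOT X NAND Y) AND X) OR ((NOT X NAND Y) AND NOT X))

By distribution ((E AND v) OR (E AND NOT v) = E):
= (NOT X NAND Y)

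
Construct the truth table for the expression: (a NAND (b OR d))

d | a | b | Output
------------------
0 | 0 | 0 | 1
0 | 0 | 1 | 1
0 | 1 | 0 | 1
0 | 1 | 1 | 0
1 | 0 | 0 | 1
1 | 0 | 1 | 1
1 | 1 | 0 | 0
1 | 1 | 1 | 0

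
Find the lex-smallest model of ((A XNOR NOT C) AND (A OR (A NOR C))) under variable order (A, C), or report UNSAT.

A=1, C=0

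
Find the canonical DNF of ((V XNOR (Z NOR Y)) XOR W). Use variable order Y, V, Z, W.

(NOT Y AND NOT V AND NOT Z AND W) OR (NOT Y AND NOT V AND Z AND NOT W) OR (NOT Y AND V AND NOT Z AND NOT W) OR (NOT Y AND V AND Z AND W) OR (Y AND NOT V AND NOT Z AND NOT W) OR (Y AND NOT V AND Z AND NOT W) OR (Y AND V AND NOT Z AND W) OR (Y AND V AND Z AND W)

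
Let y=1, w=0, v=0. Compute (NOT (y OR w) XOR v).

Substituting: (NOT (1 OR 0) XOR 0)
= 0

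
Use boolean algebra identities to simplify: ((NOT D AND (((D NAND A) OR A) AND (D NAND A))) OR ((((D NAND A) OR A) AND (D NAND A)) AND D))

By distribution ((E AND v) OR (E AND NOT v) = E) then absorption (E AND (E OR v) = E):
= (D NAND A)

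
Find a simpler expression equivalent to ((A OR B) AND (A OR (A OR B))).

By absorption (E AND (E OR v) = E):
= (A OR B)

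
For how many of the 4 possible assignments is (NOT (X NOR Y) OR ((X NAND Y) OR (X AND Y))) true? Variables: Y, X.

Satisfying assignments: (0,0), (0,1), (1,0), (1,1)
Count: 4 out of 4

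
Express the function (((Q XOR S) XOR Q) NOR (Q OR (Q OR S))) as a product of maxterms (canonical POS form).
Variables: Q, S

ΠM(1, 2, 3) = (Q OR NOT S) AND (NOT Q OR S) AND (NOT Q OR NOT S)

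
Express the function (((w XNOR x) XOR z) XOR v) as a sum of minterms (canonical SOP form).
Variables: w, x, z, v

Σm(0, 3, 5, 6, 9, 10, 12, 15) = (NOT w AND NOT x AND NOT z AND NOT v) OR (NOT w AND NOT x AND z AND v) OR (NOT w AND x AND NOT z AND v) OR (NOT w AND x AND z AND NOT v) OR (w AND NOT x AND NOT z AND v) OR (w AND NOT x AND z AND NOT v) OR (w AND x AND NOT z AND NOT v) OR (w AND x AND z AND v)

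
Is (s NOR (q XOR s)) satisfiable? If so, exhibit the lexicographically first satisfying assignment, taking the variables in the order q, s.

q=0, s=0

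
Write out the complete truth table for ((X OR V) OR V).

X | V | Output
--------------
0 | 0 | 0
0 | 1 | 1
1 | 0 | 1
1 | 1 | 1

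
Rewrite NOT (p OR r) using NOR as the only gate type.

(((p NOR r) NOR (p NOR r)) NOR ((p NOR r) NOR (p NOR r)))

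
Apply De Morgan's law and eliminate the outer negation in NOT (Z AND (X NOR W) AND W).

NOT Z OR NOT (X NOR W) OR NOT W
De Morgan's: NOT(AND of terms) = OR of negations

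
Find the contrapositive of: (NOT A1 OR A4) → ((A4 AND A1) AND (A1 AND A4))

Contrapositive: NOT ((A4 AND A1) AND (A1 AND A4)) → NOT (NOT A1 OR A4)
Note: A statement and its contrapositive are logically equivalent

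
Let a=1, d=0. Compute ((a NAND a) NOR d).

Substituting: ((1 NAND 1) NOR 0)
= 1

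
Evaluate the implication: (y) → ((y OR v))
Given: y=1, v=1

Antecedent (y) = 1; consequent ((y OR v)) = 1.
1 → 1 = 1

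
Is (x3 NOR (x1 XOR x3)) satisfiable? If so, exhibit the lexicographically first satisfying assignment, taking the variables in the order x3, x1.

x3=0, x1=0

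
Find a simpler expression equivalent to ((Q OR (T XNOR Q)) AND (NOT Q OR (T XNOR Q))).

By distribution ((E OR v) AND (E OR NOT v) = E):
= (T XNOR Q)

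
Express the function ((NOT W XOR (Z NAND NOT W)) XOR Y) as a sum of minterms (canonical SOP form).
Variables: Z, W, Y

Σm(1, 2, 4, 6) = (NOT Z AND NOT W AND Y) OR (NOT Z AND W AND NOT Y) OR (Z AND NOT W AND NOT Y) OR (Z AND W AND NOT Y)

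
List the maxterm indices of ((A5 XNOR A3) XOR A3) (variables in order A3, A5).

ΠM(1, 3) = (A3 OR NOT A5) AND (NOT A3 OR NOT A5)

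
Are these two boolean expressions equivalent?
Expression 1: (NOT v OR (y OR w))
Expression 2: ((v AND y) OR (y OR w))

No. Counterexample: with y=0, w=0, v=0, Expression 1 = 1 but Expression 2 = 0.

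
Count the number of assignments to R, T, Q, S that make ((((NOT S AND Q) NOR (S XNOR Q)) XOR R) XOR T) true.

Satisfying assignments: (0,0,0,1), (0,1,0,0), (0,1,1,0), (0,1,1,1), (1,0,0,0), (1,0,1,0), (1,0,1,1), (1,1,0,1)
Count: 8 out of 16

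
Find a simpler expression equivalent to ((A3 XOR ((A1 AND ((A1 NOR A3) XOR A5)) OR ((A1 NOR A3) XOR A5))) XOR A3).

By XOR self-cancellation ((E XOR v) XOR v = E) then absorption (E OR (E AND v) = E):
= ((A1 NOR A3) XOR A5)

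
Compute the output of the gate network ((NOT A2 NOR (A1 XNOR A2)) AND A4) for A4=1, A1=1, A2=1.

Substituting: ((NOT 1 NOR (1 XNOR 1)) AND 1)
= 0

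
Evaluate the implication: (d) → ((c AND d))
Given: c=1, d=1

Antecedent (d) = 1; consequent ((c AND d)) = 1.
1 → 1 = 1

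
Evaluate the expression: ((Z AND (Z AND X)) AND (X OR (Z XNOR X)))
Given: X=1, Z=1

Substituting: ((1 AND (1 AND 1)) AND (1 OR (1 XNOR 1)))
= 1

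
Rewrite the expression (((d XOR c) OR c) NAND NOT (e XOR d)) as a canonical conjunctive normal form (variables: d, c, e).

(d OR NOT c OR e) AND (NOT d OR c OR NOT e) AND (NOT d OR NOT c OR NOT e)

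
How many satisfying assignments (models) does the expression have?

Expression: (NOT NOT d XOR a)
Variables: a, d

Satisfying assignments: (0,1), (1,0)
Count: 2 out of 4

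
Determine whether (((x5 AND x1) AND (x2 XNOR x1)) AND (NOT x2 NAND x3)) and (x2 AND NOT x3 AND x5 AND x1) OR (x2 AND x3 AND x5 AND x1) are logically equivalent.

Yes, they are equivalent — the two output columns agree on all 16 assignments:
x2 | x3 | x5 | x1 | Expression 1 | Expression 2
-----------------------------------------------
0 | 0 | 0 | 0 | 0 | 0
0 | 0 | 0 | 1 | 0 | 0
0 | 0 | 1 | 0 | 0 | 0
0 | 0 | 1 | 1 | 0 | 0
0 | 1 | 0 | 0 | 0 | 0
0 | 1 | 0 | 1 | 0 | 0
0 | 1 | 1 | 0 | 0 | 0
0 | 1 | 1 | 1 | 0 | 0
1 | 0 | 0 | 0 | 0 | 0
1 | 0 | 0 | 1 | 0 | 0
1 | 0 | 1 | 0 | 0 | 0
1 | 0 | 1 | 1 | 1 | 1
1 | 1 | 0 | 0 | 0 | 0
1 | 1 | 0 | 1 | 0 | 0
1 | 1 | 1 | 0 | 0 | 0
1 | 1 | 1 | 1 | 1 | 1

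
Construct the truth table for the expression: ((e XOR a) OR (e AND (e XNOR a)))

e | a | Output
--------------
0 | 0 | 0
0 | 1 | 1
1 | 0 | 1
1 | 1 | 1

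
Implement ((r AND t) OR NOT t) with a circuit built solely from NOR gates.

((((r NOR r) NOR (t NOR t)) NOR (t NOR t)) NOR (((r NOR r) NOR (t NOR t)) NOR (t NOR t)))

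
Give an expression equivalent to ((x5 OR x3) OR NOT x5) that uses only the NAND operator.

((((x5 NAND x5) NAND (x3 NAND x3)) NAND ((x5 NAND x5) NAND (x3 NAND x3))) NAND ((x5 NAND x5) NAND (x5 NAND x5)))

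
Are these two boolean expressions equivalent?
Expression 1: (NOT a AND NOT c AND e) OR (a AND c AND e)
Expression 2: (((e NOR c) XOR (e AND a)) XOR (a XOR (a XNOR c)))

Yes, they are equivalent — the two output columns agree on all 8 assignments:
a | c | e | Expression 1 | Expression 2
---------------------------------------
0 | 0 | 0 | 0 | 0
0 | 0 | 1 | 1 | 1
0 | 1 | 0 | 0 | 0
0 | 1 | 1 | 0 | 0
1 | 0 | 0 | 0 | 0
1 | 0 | 1 | 0 | 0
1 | 1 | 0 | 0 | 0
1 | 1 | 1 | 1 | 1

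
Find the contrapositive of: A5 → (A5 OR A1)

Contrapositive: NOT (A5 OR A1) → NOT A5
Note: A statement and its contrapositive are logically equivalent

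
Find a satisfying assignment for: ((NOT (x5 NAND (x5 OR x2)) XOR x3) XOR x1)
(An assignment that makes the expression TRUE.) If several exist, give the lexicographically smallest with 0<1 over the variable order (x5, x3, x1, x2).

x5=0, x3=0, x1=1, x2=0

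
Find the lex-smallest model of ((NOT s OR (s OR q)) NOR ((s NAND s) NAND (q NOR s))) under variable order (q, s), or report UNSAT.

UNSATISFIABLE - no assignment makes this expression true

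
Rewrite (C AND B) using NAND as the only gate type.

((C NAND B) NAND (C NAND B))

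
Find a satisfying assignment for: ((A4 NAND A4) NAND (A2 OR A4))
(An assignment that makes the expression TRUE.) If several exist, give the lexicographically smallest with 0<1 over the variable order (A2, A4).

A2=0, A4=0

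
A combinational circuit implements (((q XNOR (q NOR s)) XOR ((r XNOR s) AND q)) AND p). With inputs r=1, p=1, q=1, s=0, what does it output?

Substituting: (((1 XNOR (1 NOR 0)) XOR ((1 XNOR 0) AND 1)) AND 1)
= 0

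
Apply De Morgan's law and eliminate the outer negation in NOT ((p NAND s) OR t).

NOT (p NAND s) AND NOT t
De Morgan's: NOT(OR of terms) = AND of negations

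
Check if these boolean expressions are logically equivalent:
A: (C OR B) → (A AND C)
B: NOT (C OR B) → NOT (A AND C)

No, Inverse is not equivalent to original (counterexample: B=0, C=1, A=0)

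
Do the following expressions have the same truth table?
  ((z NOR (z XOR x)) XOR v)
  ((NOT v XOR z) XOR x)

No. Counterexample: with v=0, z=1, x=1, Expression 1 = 0 but Expression 2 = 1.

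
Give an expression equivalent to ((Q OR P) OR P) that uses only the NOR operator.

((((Q NOR P) NOR (Q NOR P)) NOR P) NOR (((Q NOR P) NOR (Q NOR P)) NOR P))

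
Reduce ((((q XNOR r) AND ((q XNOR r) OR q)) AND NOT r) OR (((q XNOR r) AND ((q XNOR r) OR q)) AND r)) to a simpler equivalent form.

By distribution ((E AND v) OR (E AND NOT v) = E) then absorption (E AND (E OR v) = E):
= (q XNOR r)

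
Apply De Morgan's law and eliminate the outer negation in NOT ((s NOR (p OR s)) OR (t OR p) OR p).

NOT (s NOR (p OR s)) AND NOT (t OR p) AND NOT p
De Morgan's: NOT(OR of terms) = AND of negations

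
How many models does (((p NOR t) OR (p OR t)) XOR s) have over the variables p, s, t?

Satisfying assignments: (0,0,0), (0,0,1), (1,0,0), (1,0,1)
Count: 4 out of 8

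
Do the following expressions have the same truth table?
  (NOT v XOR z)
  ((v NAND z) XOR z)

No. Counterexample: with z=0, v=1, Expression 1 = 0 but Expression 2 = 1.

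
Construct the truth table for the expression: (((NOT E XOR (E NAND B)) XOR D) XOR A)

E | D | A | B | Output
----------------------
0 | 0 | 0 | 0 | 0
0 | 0 | 0 | 1 | 0
0 | 0 | 1 | 0 | 1
0 | 0 | 1 | 1 | 1
0 | 1 | 0 | 0 | 1
0 | 1 | 0 | 1 | 1
0 | 1 | 1 | 0 | 0
0 | 1 | 1 | 1 | 0
1 | 0 | 0 | 0 | 1
1 | 0 | 0 | 1 | 0
1 | 0 | 1 | 0 | 0
1 | 0 | 1 | 1 | 1
1 | 1 | 0 | 0 | 0
1 | 1 | 0 | 1 | 1
1 | 1 | 1 | 0 | 1
1 | 1 | 1 | 1 | 0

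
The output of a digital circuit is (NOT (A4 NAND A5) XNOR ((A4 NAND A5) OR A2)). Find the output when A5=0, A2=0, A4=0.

Substituting: (NOT (0 NAND 0) XNOR ((0 NAND 0) OR 0))
= 0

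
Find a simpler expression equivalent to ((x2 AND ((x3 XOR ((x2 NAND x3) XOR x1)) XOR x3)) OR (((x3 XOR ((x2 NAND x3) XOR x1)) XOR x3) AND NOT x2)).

By distribution ((E AND v) OR (E AND NOT v) = E) then XOR self-cancellation ((E XOR v) XOR v = E):
= ((x2 NAND x3) XOR x1)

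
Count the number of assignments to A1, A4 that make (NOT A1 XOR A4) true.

Satisfying assignments: (0,0), (1,1)
Count: 2 out of 4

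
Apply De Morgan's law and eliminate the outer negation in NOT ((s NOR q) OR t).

NOT (s NOR q) AND NOT t
De Morgan's: NOT(OR of terms) = AND of negations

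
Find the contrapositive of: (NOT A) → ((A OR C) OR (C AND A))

Contrapositive: NOT ((A OR C) OR (C AND A)) → A
Note: A statement and its contrapositive are logically equivalent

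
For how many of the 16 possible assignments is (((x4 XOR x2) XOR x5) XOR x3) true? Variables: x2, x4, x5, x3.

Satisfying assignments: (0,0,0,1), (0,0,1,0), (0,1,0,0), (0,1,1,1), (1,0,0,0), (1,0,1,1), (1,1,0,1), (1,1,1,0)
Count: 8 out of 16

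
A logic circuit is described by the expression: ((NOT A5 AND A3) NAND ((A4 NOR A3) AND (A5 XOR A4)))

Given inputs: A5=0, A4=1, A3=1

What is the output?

Substituting: ((NOT 0 AND 1) NAND ((1 NOR 1) AND (0 XOR 1)))
= 1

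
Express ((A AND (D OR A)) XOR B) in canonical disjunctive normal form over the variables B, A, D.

(NOT B AND A AND NOT D) OR (NOT B AND A AND D) OR (B AND NOT A AND NOT D) OR (B AND NOT A AND D)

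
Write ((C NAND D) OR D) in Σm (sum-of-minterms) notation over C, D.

Σm(0, 1, 2, 3) = (NOT C AND NOT D) OR (NOT C AND D) OR (C AND NOT D) OR (C AND D)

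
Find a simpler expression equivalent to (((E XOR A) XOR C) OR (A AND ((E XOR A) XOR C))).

By absorption (E OR (E AND v) = E):
= ((E XOR A) XOR C)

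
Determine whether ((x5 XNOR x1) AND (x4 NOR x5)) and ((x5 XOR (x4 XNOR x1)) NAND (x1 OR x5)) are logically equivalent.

No. Counterexample: with x4=0, x5=0, x1=1, Expression 1 = 0 but Expression 2 = 1.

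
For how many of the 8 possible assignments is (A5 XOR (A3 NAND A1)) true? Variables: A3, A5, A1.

Satisfying assignments: (0,0,0), (0,0,1), (1,0,0), (1,1,1)
Count: 4 out of 8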